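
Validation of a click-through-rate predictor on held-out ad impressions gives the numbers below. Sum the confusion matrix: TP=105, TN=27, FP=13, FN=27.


Total = TP + TN + FP + FN
= 105 + 27 + 13 + 27
= 172
(Predicted positive: 118, predicted negative: 54)

172


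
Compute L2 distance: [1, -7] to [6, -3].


d = √((1-6)² + (-7+ 3)²)
  = √(25 + 16)
  = √41 = 6.4031

6.4031


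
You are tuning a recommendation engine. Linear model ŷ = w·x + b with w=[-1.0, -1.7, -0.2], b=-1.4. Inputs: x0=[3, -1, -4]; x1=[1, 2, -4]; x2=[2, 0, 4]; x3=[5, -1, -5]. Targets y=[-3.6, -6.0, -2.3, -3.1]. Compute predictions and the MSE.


ŷ0 = (-1.0)·(3) + (-1.7)·(-1) + (-0.2)·(-4) - 1.4 = -1.9
ŷ1 = (-1.0)·(1) + (-1.7)·(2) + (-0.2)·(-4) - 1.4 = -5.0
ŷ2 = (-1.0)·(2) + (-1.7)·(0) + (-0.2)·(4) - 1.4 = -4.2
ŷ3 = (-1.0)·(5) + (-1.7)·(-1) + (-0.2)·(-5) - 1.4 = -3.7
errors² = [2.89, 1.0, 3.61, 0.36]
MSE = 7.8600/4 = 1.965

1.965


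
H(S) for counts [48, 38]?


Probabilities: [48/86, 38/86] ≈ [0.5581, 0.4419]
H = -((48/86)·log₂(48/86) + (38/86)·log₂(38/86))
  = 0.9902 bits

0.9902 bits


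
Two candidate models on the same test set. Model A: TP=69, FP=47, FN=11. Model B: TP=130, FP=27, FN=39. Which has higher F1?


Model A: P=69/116=0.5948, R=69/80=0.8625, F1=2PR/(P+R)=2TP/(2TP+FP+FN)=138/196=0.7041
Model B: P=130/157=0.828, R=130/169=0.7692, F1=2PR/(P+R)=2TP/(2TP+FP+FN)=260/326=0.7975
0.7041 < 0.7975 → Model B

Model B


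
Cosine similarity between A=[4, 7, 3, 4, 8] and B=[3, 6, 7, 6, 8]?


A·B = 4·3 + 7·6 + 3·7 + 4·6 + 8·8 = 163
‖A‖ = √154 = 12.4097, ‖B‖ = √194 = 13.9284
cos = 163/(√154·√194) = 163/√29876 = 0.943

0.943


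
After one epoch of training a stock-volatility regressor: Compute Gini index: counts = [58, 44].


Probabilities: [58/102, 44/102] ≈ [0.5686, 0.4314]
Σpᵢ² = (3364 + 1936)/102² = 5300/10404
Gini = 1 - Σpᵢ² = 1 - 5300/10404 = 0.4906

0.4906


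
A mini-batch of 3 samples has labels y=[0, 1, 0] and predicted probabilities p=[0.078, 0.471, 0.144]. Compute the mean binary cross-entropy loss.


L[0] = -ln(1-0.078) = -ln(0.922) = 0.0812
L[1] = -ln(0.471) = 0.7529
L[2] = -ln(1-0.144) = -ln(0.856) = 0.1555
mean = (0.0812 + 0.7529 + 0.1555)/3 = 0.3299

0.3299


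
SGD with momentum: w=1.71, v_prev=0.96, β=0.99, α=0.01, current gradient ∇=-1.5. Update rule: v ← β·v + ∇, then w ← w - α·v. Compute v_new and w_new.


v_new = 0.99·0.96 - 1.5 = 0.9504 - 1.5 = -0.5496
w_new = 1.71 - 0.01·-0.5496 = 1.71 + 0.005496 = 1.715496

v_new=-0.5496, w_new=1.715496


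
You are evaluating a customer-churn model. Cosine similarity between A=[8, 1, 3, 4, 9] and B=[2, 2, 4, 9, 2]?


A·B = 8·2 + 1·2 + 3·4 + 4·9 + 9·2 = 84
‖A‖ = √171 = 13.0767, ‖B‖ = √109 = 10.4403
cos = 84/(√171·√109) = 84/√18639 = 0.6153

0.6153


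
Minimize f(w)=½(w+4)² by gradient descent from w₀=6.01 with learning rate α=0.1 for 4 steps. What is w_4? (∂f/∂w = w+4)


step 1: grad = 6.01+4 = 10.01; w = 6.01 - 0.1·(10.01) = 5.009
step 2: grad = 5.009+4 = 9.009; w = 5.009 - 0.1·(9.009) = 4.1081
step 3: grad = 4.1081+4 = 8.1081; w = 4.1081 - 0.1·(8.1081) = 3.29729
step 4: grad = 3.29729+4 = 7.29729; w = 3.29729 - 0.1·(7.29729) = 2.567561

2.567561


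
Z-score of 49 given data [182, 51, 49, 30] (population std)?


μ = 78, σ = 60.6012
z = (49 - 78)/60.6012 = -0.4785

-0.4785


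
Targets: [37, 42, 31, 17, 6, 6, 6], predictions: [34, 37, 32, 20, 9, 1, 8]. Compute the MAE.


Absolute errors: |37-34|=3, |42-37|=5, |31-32|=1, |17-20|=3, |6-9|=3, |6-1|=5, |6-8|=2
Sum = 22
MAE = 22/7 = 22/7

22/7


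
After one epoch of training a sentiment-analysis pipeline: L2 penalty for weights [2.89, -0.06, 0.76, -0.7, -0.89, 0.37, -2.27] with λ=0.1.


‖w‖₂² = (2.89)² + (-0.06)² + (0.76)² + (-0.7)² + (-0.89)² + (0.37)² + (-2.27)²
     = 8.3521 + 0.0036 + 0.5776 + 0.49 + 0.7921 + 0.1369 + 5.1529
     = 15.5052
λ·‖w‖₂² = 0.1·15.5052 = 1.55052

1.55052


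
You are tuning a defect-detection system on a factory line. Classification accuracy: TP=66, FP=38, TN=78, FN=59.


Accuracy = (TP+TN)/(TP+TN+FP+FN)
= (66+78)/(241)
= 144/241 = 59.75%

59.75%


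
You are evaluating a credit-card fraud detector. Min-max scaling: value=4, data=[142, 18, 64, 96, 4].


min=4, max=142
(4-4)/(142-4) = 0/138 = 0.0

0.0


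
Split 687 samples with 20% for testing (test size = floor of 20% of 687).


Test = ⌊687·20/100⌋ = 137
Train = 687 - 137 = 550

Train: 550, Test: 137


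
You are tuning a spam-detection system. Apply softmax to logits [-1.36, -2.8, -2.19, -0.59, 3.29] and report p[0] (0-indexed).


Exponentials: e^-1.36=0.2567, e^-2.8=0.0608, e^-2.19=0.1119, e^-0.59=0.5543, e^3.29=26.8429
Sum = 27.8266
Softmax = [0.0092, 0.0022, 0.004, 0.0199, 0.9646]
p[0] = 0.2567/27.8266 = 0.0092

0.0092


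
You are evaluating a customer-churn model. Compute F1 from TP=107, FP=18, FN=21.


Precision = 107/125 = 0.856
Recall = 107/128 = 0.8359
F1 = 2·P·R/(P+R) = 2·TP/(2·TP+FP+FN) = 214/(214+18+21) = 214/253 = 0.8458

0.8458


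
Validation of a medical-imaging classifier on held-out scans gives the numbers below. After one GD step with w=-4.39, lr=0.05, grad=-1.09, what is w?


w_new = w - α·∇
= -4.39 - 0.05·-1.09
= -4.39 + 0.0545
= -4.3355

-4.3355


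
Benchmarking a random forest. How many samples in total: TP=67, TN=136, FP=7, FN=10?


Total = TP + TN + FP + FN
= 67 + 136 + 7 + 10
= 220
(Predicted positive: 74, predicted negative: 146)

220


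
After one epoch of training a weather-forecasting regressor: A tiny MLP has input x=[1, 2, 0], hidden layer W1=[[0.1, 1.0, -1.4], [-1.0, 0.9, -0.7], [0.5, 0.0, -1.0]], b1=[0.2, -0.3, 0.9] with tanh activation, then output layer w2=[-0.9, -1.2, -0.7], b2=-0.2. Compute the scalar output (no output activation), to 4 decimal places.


z1[0] = (0.1)·(1) + (1.0)·(2) + (-1.4)·(0) + 0.2 = 2.3
z1[1] = (-1.0)·(1) + (0.9)·(2) + (-0.7)·(0) - 0.3 = 0.5
z1[2] = (0.5)·(1) + (0.0)·(2) + (-1.0)·(0) + 0.9 = 1.4
h = tanh(z1) = [0.9801, 0.4621, 0.8854]
output = (-0.9)·(0.9801) + (-1.2)·(0.4621) + (-0.7)·(0.8854) - 0.2 = -2.2564

-2.2564


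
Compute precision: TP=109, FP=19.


Precision = TP/(TP+FP)
= 109/(109+19)
= 109/128 = 85.16%

85.16%


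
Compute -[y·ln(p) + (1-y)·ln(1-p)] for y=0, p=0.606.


BCE = -[y·ln(p) + (1-y)·ln(1-p)]
= -0 - 1·ln(1-0.606)
= -ln(0.394) = 0.9314

0.9314


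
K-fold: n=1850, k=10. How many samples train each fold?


Fold size = 1850/10 = 185
Training per fold = 1850 - 185 = 1665

1665


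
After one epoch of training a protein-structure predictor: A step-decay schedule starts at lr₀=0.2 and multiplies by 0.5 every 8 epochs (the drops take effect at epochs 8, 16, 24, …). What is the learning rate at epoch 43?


n_drops = ⌊43/8⌋ = 5
lr = 0.2·0.5^5 = 0.2·0.03125 = 0.00625

0.00625


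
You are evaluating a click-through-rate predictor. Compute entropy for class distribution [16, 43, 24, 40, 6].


Probabilities: [16/129, 43/129, 24/129, 40/129, 6/129] ≈ [0.124, 0.3333, 0.186, 0.3101, 0.0465]
H = -((16/129)·log₂(16/129) + (43/129)·log₂(43/129) + (24/129)·log₂(24/129) + (40/129)·log₂(40/129) + (6/129)·log₂(6/129))
  = 2.0829 bits

2.0829 bits


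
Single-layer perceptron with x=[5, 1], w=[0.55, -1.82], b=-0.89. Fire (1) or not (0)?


z = (5)·(0.55) + (1)·(-1.82) - 0.89
  = 0.04
step(z) = 1 (z≥0)

1


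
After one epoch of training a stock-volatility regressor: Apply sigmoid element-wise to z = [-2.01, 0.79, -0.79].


σ(-2.01) = 1/(1+e^2.01) = 0.1182
σ(0.79) = 1/(1+e^-0.79) = 0.6878
σ(-0.79) = 1/(1+e^0.79) = 0.3122
result = [0.1182, 0.6878, 0.3122]

[0.1182, 0.6878, 0.3122]


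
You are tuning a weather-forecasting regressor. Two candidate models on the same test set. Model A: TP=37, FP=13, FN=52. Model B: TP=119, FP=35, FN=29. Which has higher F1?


Model A: P=37/50=0.74, R=37/89=0.4157, F1=2PR/(P+R)=2TP/(2TP+FP+FN)=74/139=0.5324
Model B: P=119/154=0.7727, R=119/148=0.8041, F1=2PR/(P+R)=2TP/(2TP+FP+FN)=238/302=0.7881
0.5324 < 0.7881 → Model B

Model B


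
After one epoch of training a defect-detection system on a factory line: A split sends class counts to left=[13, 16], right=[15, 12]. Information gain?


Parent = [28, 28], H_parent = 1
H_left = 0.9923 (n=29), H_right = 0.9911 (n=27)
H_children = (29/56)·0.9923 + (27/56)·0.9911 = 0.9917
IG = 1 - 0.9917 = 0.0083

0.0083


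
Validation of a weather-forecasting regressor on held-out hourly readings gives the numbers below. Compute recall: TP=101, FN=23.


Recall = TP/(TP+FN)
= 101/(101+23)
= 101/124 = 81.45%

81.45%


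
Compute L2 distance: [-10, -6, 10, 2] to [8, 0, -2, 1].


d = √((-10-8)² + (-6-0)² + (10+ 2)² + (2-1)²)
  = √(324 + 36 + 144 + 1)
  = √505 = 22.4722

22.4722


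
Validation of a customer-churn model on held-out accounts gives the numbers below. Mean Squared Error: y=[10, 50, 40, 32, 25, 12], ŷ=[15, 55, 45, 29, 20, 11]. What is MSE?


Squared errors: (10-15)²=25, (50-55)²=25, (40-45)²=25, (32-29)²=9, (25-20)²=25, (12-11)²=1
Sum = 110
MSE = 110/6 = 55/3

55/3


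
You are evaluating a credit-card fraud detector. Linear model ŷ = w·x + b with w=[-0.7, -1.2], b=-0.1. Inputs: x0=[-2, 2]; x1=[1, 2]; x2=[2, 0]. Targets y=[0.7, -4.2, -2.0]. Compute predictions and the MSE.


ŷ0 = (-0.7)·(-2) + (-1.2)·(2) - 0.1 = -1.1
ŷ1 = (-0.7)·(1) + (-1.2)·(2) - 0.1 = -3.2
ŷ2 = (-0.7)·(2) + (-1.2)·(0) - 0.1 = -1.5
errors² = [3.24, 1.0, 0.25]
MSE = 4.4900/3 = 1.4967

1.4967


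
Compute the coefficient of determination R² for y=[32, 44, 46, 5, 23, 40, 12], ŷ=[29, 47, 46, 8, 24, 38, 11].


ȳ = 28.8571
SS_res = Σ(y-ŷ)² = 33
SS_tot = Σ(y-ȳ)² = 1544.86
R² = 1 - SS_res/SS_tot = 1 - 0.0214 = 0.9786

0.9786


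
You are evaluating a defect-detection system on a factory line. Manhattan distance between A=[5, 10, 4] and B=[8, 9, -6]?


d = |5-8| + |10-9| + |4+ 6|
  = 3 + 1 + 10
  = 14

14


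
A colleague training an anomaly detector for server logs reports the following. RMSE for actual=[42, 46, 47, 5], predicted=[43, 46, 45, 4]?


MSE = 6/4 = 1.5
RMSE = √(6/4) = 1.2247

1.2247


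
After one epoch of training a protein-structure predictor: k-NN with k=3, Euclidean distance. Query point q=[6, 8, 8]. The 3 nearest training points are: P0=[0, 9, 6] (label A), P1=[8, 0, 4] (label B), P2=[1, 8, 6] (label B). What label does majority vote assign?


d(q,P0) = 6.4031  (label A)
d(q,P1) = 9.1652  (label B)
d(q,P2) = 5.3852  (label B)
Votes: A=1, B=2
Majority → B

B


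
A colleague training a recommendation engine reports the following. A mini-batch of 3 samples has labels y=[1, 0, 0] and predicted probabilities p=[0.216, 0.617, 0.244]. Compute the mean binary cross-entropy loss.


L[0] = -ln(0.216) = 1.5325
L[1] = -ln(1-0.617) = -ln(0.383) = 0.9597
L[2] = -ln(1-0.244) = -ln(0.756) = 0.2797
mean = (1.5325 + 0.9597 + 0.2797)/3 = 0.924

0.924


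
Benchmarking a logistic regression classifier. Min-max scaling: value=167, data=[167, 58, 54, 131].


min=54, max=167
(167-54)/(167-54) = 113/113 = 1.0

1.0


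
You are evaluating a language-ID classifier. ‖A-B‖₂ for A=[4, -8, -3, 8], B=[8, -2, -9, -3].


d = √((4-8)² + (-8+ 2)² + (-3+ 9)² + (8+ 3)²)
  = √(16 + 36 + 36 + 121)
  = √209 = 14.4568

14.4568


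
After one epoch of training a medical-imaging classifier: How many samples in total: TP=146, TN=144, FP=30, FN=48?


Total = TP + TN + FP + FN
= 146 + 144 + 30 + 48
= 368
(Predicted positive: 176, predicted negative: 192)

368


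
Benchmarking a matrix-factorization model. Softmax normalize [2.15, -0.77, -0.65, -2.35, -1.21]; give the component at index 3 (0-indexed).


Exponentials: e^2.15=8.5849, e^-0.77=0.463, e^-0.65=0.522, e^-2.35=0.0954, e^-1.21=0.2982
Sum = 9.9635
Softmax = [0.8616, 0.0465, 0.0524, 0.0096, 0.0299]
p[3] = 0.0954/9.9635 = 0.0096

0.0096


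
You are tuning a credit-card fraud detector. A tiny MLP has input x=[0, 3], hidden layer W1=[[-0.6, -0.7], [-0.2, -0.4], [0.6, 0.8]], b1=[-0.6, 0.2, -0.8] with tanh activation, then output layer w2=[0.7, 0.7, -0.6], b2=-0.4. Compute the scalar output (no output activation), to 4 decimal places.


z1[0] = (-0.6)·(0) + (-0.7)·(3) - 0.6 = -2.7
z1[1] = (-0.2)·(0) + (-0.4)·(3) + 0.2 = -1.0
z1[2] = (0.6)·(0) + (0.8)·(3) - 0.8 = 1.6
h = tanh(z1) = [-0.991, -0.7616, 0.9217]
output = (0.7)·(-0.991) + (0.7)·(-0.7616) + (-0.6)·(0.9217) - 0.4 = -2.1798

-2.1798


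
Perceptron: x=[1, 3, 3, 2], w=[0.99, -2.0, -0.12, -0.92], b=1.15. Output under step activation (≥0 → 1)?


z = (1)·(0.99) + (3)·(-2.0) + (3)·(-0.12) + (2)·(-0.92) + 1.15
  = -6.06
step(z) = 0 (z<0)

0


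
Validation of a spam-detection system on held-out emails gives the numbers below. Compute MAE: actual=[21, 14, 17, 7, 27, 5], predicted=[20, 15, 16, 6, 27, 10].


Absolute errors: |21-20|=1, |14-15|=1, |17-16|=1, |7-6|=1, |27-27|=0, |5-10|=5
Sum = 9
MAE = 9/6 = 3/2

3/2


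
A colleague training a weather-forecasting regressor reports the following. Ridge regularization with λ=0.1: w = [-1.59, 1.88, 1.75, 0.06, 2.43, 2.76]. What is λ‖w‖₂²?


‖w‖₂² = (-1.59)² + (1.88)² + (1.75)² + (0.06)² + (2.43)² + (2.76)²
     = 2.5281 + 3.5344 + 3.0625 + 0.0036 + 5.9049 + 7.6176
     = 22.6511
λ·‖w‖₂² = 0.1·22.6511 = 2.26511

2.26511


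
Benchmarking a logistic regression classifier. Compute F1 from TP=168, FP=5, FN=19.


Precision = 168/173 = 0.9711
Recall = 168/187 = 0.8984
F1 = 2·P·R/(P+R) = 2·TP/(2·TP+FP+FN) = 336/(336+5+19) = 336/360 = 0.9333

0.9333


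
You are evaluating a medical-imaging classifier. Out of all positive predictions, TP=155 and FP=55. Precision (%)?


Precision = TP/(TP+FP)
= 155/(155+55)
= 155/210 = 73.81%

73.81%


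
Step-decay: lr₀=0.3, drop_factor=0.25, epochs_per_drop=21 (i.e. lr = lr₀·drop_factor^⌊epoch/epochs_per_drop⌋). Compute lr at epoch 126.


n_drops = ⌊126/21⌋ = 6
lr = 0.3·0.25^6 = 0.3·0.000244140625 = 0.0000732421875

0.0000732421875


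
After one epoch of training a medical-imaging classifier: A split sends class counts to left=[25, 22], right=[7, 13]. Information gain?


Parent = [32, 35], H_parent = 0.9986
H_left = 0.9971 (n=47), H_right = 0.9341 (n=20)
H_children = (47/67)·0.9971 + (20/67)·0.9341 = 0.9783
IG = 0.9986 - 0.9783 = 0.0203

0.0203


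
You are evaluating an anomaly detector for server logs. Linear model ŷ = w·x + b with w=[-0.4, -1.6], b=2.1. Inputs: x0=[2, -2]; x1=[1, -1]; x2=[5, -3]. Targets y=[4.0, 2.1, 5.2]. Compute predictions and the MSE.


ŷ0 = (-0.4)·(2) + (-1.6)·(-2) + 2.1 = 4.5
ŷ1 = (-0.4)·(1) + (-1.6)·(-1) + 2.1 = 3.3
ŷ2 = (-0.4)·(5) + (-1.6)·(-3) + 2.1 = 4.9
errors² = [0.25, 1.44, 0.09]
MSE = 1.7800/3 = 0.5933

0.5933


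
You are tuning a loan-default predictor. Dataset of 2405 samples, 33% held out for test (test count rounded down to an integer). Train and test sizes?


Test = ⌊2405·33/100⌋ = 793
Train = 2405 - 793 = 1612

Train: 1612, Test: 793


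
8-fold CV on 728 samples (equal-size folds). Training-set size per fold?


Fold size = 728/8 = 91
Training per fold = 728 - 91 = 637

637


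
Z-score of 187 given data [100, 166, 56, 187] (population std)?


μ = 127.25, σ = 52.1794
z = (187 - 127.25)/52.1794 = 1.1451

1.1451


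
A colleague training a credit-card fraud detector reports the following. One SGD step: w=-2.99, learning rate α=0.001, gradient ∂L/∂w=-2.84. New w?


w_new = w - α·∇
= -2.99 - 0.001·-2.84
= -2.99 + 0.00284
= -2.98716

-2.98716


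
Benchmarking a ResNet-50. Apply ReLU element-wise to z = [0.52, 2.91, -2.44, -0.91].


ReLU(0.52) = max(0, 0.52) = 0.52
ReLU(2.91) = max(0, 2.91) = 2.91
ReLU(-2.44) = max(0, -2.44) = 0.0
ReLU(-0.91) = max(0, -0.91) = 0.0
result = [0.52, 2.91, 0.0, 0.0]

[0.52, 2.91, 0.0, 0.0]


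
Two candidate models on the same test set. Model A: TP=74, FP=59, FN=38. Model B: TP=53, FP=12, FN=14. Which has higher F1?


Model A: P=74/133=0.5564, R=74/112=0.6607, F1=2PR/(P+R)=2TP/(2TP+FP+FN)=148/245=0.6041
Model B: P=53/65=0.8154, R=53/67=0.791, F1=2PR/(P+R)=2TP/(2TP+FP+FN)=106/132=0.803
0.6041 < 0.803 → Model B

Model B


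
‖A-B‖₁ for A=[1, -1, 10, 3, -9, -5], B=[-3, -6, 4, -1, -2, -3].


d = |1+ 3| + |-1+ 6| + |10-4| + |3+ 1| + |-9+ 2| + |-5+ 3|
  = 4 + 5 + 6 + 4 + 7 + 2
  = 28

28


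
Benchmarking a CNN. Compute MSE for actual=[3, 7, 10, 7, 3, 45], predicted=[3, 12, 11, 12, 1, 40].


Squared errors: (3-3)²=0, (7-12)²=25, (10-11)²=1, (7-12)²=25, (3-1)²=4, (45-40)²=25
Sum = 80
MSE = 80/6 = 40/3

40/3


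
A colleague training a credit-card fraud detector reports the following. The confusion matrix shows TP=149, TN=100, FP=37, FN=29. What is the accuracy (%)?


Accuracy = (TP+TN)/(TP+TN+FP+FN)
= (149+100)/(315)
= 249/315 = 79.05%

79.05%


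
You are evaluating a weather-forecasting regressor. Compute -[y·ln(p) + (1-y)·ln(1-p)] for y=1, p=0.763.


BCE = -[y·ln(p) + (1-y)·ln(1-p)]
= -1·ln(0.763) - 0
= -ln(0.763) = 0.2705

0.2705


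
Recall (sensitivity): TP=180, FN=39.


Recall = TP/(TP+FN)
= 180/(180+39)
= 180/219 = 82.19%

82.19%


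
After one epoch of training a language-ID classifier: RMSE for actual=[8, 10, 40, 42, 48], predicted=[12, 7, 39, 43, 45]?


MSE = 36/5 = 7.2
RMSE = √(36/5) = 2.6833

2.6833


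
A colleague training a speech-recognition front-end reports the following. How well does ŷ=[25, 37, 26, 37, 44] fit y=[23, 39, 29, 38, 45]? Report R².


ȳ = 34.8
SS_res = Σ(y-ŷ)² = 19
SS_tot = Σ(y-ȳ)² = 304.8
R² = 1 - SS_res/SS_tot = 1 - 0.0623 = 0.9377

0.9377


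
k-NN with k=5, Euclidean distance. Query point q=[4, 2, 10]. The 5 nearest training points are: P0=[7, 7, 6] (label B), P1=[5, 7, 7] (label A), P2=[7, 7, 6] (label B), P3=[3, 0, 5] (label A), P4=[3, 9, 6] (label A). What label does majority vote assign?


d(q,P0) = 7.0711  (label B)
d(q,P1) = 5.9161  (label A)
d(q,P2) = 7.0711  (label B)
d(q,P3) = 5.4772  (label A)
d(q,P4) = 8.124  (label A)
Votes: A=3, B=2
Majority → A

A


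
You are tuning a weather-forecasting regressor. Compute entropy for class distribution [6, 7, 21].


Probabilities: [6/34, 7/34, 21/34] ≈ [0.1765, 0.2059, 0.6176]
H = -((6/34)·log₂(6/34) + (7/34)·log₂(7/34) + (21/34)·log₂(21/34))
  = 1.3404 bits

1.3404 bits


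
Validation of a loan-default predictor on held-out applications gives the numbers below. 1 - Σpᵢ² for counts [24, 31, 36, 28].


Probabilities: [24/119, 31/119, 36/119, 28/119] ≈ [0.2017, 0.2605, 0.3025, 0.2353]
Σpᵢ² = (576 + 961 + 1296 + 784)/119² = 3617/14161
Gini = 1 - Σpᵢ² = 1 - 3617/14161 = 0.7446

0.7446


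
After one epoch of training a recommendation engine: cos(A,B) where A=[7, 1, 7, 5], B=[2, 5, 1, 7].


A·B = 7·2 + 1·5 + 7·1 + 5·7 = 61
‖A‖ = √124 = 11.1355, ‖B‖ = √79 = 8.8882
cos = 61/(√124·√79) = 61/√9796 = 0.6163

0.6163


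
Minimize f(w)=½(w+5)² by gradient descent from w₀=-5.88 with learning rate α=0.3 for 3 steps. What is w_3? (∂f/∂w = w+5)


step 1: grad = -5.88+5 = -0.88; w = -5.88 - 0.3·(-0.88) = -5.616
step 2: grad = -5.616+5 = -0.616; w = -5.616 - 0.3·(-0.616) = -5.4312
step 3: grad = -5.4312+5 = -0.4312; w = -5.4312 - 0.3·(-0.4312) = -5.30184

-5.30184


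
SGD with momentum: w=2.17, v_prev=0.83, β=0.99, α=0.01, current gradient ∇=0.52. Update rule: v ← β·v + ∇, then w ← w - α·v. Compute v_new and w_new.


v_new = 0.99·0.83 + 0.52 = 0.8217 + 0.52 = 1.3417
w_new = 2.17 - 0.01·1.3417 = 2.17 - 0.013417 = 2.156583

v_new=1.3417, w_new=2.156583


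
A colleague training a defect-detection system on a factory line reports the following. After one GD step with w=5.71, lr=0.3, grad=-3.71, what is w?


w_new = w - α·∇
= 5.71 - 0.3·-3.71
= 5.71 + 1.113
= 6.823

6.823


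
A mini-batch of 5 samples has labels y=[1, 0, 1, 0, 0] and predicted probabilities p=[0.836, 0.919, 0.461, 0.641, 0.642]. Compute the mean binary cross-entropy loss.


L[0] = -ln(0.836) = 0.1791
L[1] = -ln(1-0.919) = -ln(0.081) = 2.5133
L[2] = -ln(0.461) = 0.7744
L[3] = -ln(1-0.641) = -ln(0.359) = 1.0244
L[4] = -ln(1-0.642) = -ln(0.358) = 1.0272
mean = (0.1791 + 2.5133 + 0.7744 + 1.0244 + 1.0272)/5 = 1.1037

1.1037


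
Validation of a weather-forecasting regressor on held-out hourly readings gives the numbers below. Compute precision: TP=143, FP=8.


Precision = TP/(TP+FP)
= 143/(143+8)
= 143/151 = 94.7%

94.7%


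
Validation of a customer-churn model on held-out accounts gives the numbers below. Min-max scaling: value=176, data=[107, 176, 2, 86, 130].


min=2, max=176
(176-2)/(176-2) = 174/174 = 1.0

1.0


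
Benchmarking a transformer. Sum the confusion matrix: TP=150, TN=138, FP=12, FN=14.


Total = TP + TN + FP + FN
= 150 + 138 + 12 + 14
= 314
(Predicted positive: 162, predicted negative: 152)

314


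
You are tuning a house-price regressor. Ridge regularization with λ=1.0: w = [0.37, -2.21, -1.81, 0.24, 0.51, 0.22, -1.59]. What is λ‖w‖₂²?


‖w‖₂² = (0.37)² + (-2.21)² + (-1.81)² + (0.24)² + (0.51)² + (0.22)² + (-1.59)²
     = 0.1369 + 4.8841 + 3.2761 + 0.0576 + 0.2601 + 0.0484 + 2.5281
     = 11.1913
λ·‖w‖₂² = 1.0·11.1913 = 11.1913

11.1913


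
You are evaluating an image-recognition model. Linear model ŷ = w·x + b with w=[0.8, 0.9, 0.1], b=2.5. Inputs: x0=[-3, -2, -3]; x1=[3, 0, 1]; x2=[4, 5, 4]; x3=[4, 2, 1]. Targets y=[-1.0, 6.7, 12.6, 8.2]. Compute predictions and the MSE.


ŷ0 = (0.8)·(-3) + (0.9)·(-2) + (0.1)·(-3) + 2.5 = -2.0
ŷ1 = (0.8)·(3) + (0.9)·(0) + (0.1)·(1) + 2.5 = 5.0
ŷ2 = (0.8)·(4) + (0.9)·(5) + (0.1)·(4) + 2.5 = 10.6
ŷ3 = (0.8)·(4) + (0.9)·(2) + (0.1)·(1) + 2.5 = 7.6
errors² = [1.0, 2.89, 4.0, 0.36]
MSE = 8.2500/4 = 2.0625

2.0625


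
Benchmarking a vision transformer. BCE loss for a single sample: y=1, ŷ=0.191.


BCE = -[y·ln(p) + (1-y)·ln(1-p)]
= -1·ln(0.191) - 0
= -ln(0.191) = 1.6555

1.6555


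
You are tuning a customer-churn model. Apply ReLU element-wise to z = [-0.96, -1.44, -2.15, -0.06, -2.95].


ReLU(-0.96) = max(0, -0.96) = 0.0
ReLU(-1.44) = max(0, -1.44) = 0.0
ReLU(-2.15) = max(0, -2.15) = 0.0
ReLU(-0.06) = max(0, -0.06) = 0.0
ReLU(-2.95) = max(0, -2.95) = 0.0
result = [0.0, 0.0, 0.0, 0.0, 0.0]

[0.0, 0.0, 0.0, 0.0, 0.0]


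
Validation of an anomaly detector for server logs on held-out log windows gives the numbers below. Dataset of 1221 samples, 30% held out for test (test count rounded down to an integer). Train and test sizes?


Test = ⌊1221·30/100⌋ = 366
Train = 1221 - 366 = 855

Train: 855, Test: 366


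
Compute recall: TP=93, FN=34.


Recall = TP/(TP+FN)
= 93/(93+34)
= 93/127 = 73.23%

73.23%


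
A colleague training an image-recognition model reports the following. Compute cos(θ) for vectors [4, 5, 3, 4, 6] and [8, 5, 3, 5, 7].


A·B = 4·8 + 5·5 + 3·3 + 4·5 + 6·7 = 128
‖A‖ = √102 = 10.0995, ‖B‖ = √172 = 13.1149
cos = 128/(√102·√172) = 128/√17544 = 0.9664

0.9664


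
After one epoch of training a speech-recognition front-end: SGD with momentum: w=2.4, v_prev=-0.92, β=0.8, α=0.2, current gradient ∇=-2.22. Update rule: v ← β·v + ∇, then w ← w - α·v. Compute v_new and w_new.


v_new = 0.8·-0.92 - 2.22 = -0.736 - 2.22 = -2.956
w_new = 2.4 - 0.2·-2.956 = 2.4 + 0.5912 = 2.9912

v_new=-2.956, w_new=2.9912


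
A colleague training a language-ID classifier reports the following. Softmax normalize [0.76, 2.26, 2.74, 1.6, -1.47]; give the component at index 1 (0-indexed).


Exponentials: e^0.76=2.1383, e^2.26=9.5831, e^2.74=15.487, e^1.6=4.953, e^-1.47=0.2299
Sum = 32.3913
Softmax = [0.066, 0.2959, 0.4781, 0.1529, 0.0071]
p[1] = 9.5831/32.3913 = 0.2959

0.2959


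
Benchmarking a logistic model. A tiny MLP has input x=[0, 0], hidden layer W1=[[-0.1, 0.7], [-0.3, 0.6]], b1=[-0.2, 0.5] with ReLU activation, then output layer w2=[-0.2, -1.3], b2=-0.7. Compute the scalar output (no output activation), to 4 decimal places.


z1[0] = (-0.1)·(0) + (0.7)·(0) - 0.2 = -0.2
z1[1] = (-0.3)·(0) + (0.6)·(0) + 0.5 = 0.5
h = ReLU(z1) = [0.0, 0.5]
output = (-0.2)·(0.0) + (-1.3)·(0.5) - 0.7 = -1.35

-1.35


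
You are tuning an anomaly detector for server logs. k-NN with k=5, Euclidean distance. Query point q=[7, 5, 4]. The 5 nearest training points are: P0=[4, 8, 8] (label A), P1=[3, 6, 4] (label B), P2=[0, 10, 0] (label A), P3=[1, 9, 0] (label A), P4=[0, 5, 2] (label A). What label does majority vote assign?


d(q,P0) = 5.831  (label A)
d(q,P1) = 4.1231  (label B)
d(q,P2) = 9.4868  (label A)
d(q,P3) = 8.2462  (label A)
d(q,P4) = 7.2801  (label A)
Votes: A=4, B=1
Majority → A

A


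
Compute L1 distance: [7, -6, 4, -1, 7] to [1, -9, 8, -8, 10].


d = |7-1| + |-6+ 9| + |4-8| + |-1+ 8| + |7-10|
  = 6 + 3 + 4 + 7 + 3
  = 23

23


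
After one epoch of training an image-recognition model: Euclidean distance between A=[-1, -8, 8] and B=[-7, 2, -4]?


d = √((-1+ 7)² + (-8-2)² + (8+ 4)²)
  = √(36 + 100 + 144)
  = √280 = 16.7332

16.7332


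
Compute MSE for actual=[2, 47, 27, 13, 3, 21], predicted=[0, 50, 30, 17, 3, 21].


Squared errors: (2-0)²=4, (47-50)²=9, (27-30)²=9, (13-17)²=16, (3-3)²=0, (21-21)²=0
Sum = 38
MSE = 38/6 = 19/3

19/3


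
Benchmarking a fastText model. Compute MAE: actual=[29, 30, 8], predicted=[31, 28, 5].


Absolute errors: |29-31|=2, |30-28|=2, |8-5|=3
Sum = 7
MAE = 7/3 = 7/3

7/3


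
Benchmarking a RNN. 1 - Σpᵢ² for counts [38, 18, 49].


Probabilities: [38/105, 18/105, 49/105] ≈ [0.3619, 0.1714, 0.4667]
Σpᵢ² = (1444 + 324 + 2401)/105² = 4169/11025
Gini = 1 - Σpᵢ² = 1 - 4169/11025 = 0.6219

0.6219


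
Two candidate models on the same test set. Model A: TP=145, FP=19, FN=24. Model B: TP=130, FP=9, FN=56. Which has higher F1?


Model A: P=145/164=0.8841, R=145/169=0.858, F1=2PR/(P+R)=2TP/(2TP+FP+FN)=290/333=0.8709
Model B: P=130/139=0.9353, R=130/186=0.6989, F1=2PR/(P+R)=2TP/(2TP+FP+FN)=260/325=0.8
0.8709 > 0.8 → Model A

Model A


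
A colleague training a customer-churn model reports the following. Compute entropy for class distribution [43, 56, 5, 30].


Probabilities: [43/134, 56/134, 5/134, 30/134] ≈ [0.3209, 0.4179, 0.0373, 0.2239]
H = -((43/134)·log₂(43/134) + (56/134)·log₂(56/134) + (5/134)·log₂(5/134) + (30/134)·log₂(30/134))
  = 1.7127 bits

1.7127 bits


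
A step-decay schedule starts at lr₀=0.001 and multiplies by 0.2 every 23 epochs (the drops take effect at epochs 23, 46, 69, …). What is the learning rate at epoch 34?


n_drops = ⌊34/23⌋ = 1
lr = 0.001·0.2^1 = 0.001·0.2 = 0.0002

0.0002


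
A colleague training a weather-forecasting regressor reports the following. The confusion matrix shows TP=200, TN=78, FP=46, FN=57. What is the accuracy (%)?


Accuracy = (TP+TN)/(TP+TN+FP+FN)
= (200+78)/(381)
= 278/381 = 72.97%

72.97%


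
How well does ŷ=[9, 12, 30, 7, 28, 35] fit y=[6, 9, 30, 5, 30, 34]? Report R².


ȳ = 19
SS_res = Σ(y-ŷ)² = 27
SS_tot = Σ(y-ȳ)² = 932
R² = 1 - SS_res/SS_tot = 1 - 0.029 = 0.971

0.971


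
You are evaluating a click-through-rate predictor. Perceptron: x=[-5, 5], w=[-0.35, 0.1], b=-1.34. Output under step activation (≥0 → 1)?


z = (-5)·(-0.35) + (5)·(0.1) - 1.34
  = 0.91
step(z) = 1 (z≥0)

1


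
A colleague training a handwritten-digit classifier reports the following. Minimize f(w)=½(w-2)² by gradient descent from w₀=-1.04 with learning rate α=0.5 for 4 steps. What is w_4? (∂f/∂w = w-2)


step 1: grad = -1.04-2 = -3.04; w = -1.04 - 0.5·(-3.04) = 0.48
step 2: grad = 0.48-2 = -1.52; w = 0.48 - 0.5·(-1.52) = 1.24
step 3: grad = 1.24-2 = -0.76; w = 1.24 - 0.5·(-0.76) = 1.62
step 4: grad = 1.62-2 = -0.38; w = 1.62 - 0.5·(-0.38) = 1.81

1.81


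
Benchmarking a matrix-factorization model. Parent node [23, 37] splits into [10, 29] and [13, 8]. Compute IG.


Parent = [23, 37], H_parent = 0.9604
H_left = 0.8213 (n=39), H_right = 0.9587 (n=21)
H_children = (39/60)·0.8213 + (21/60)·0.9587 = 0.8694
IG = 0.9604 - 0.8694 = 0.091

0.091


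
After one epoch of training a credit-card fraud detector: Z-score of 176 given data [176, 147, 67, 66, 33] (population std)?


μ = 97.8, σ = 54.2122
z = (176 - 97.8)/54.2122 = 1.4425

1.4425


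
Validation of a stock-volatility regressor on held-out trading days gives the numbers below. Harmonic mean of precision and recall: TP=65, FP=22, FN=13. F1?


Precision = 65/87 = 0.7471
Recall = 65/78 = 0.8333
F1 = 2·P·R/(P+R) = 2·TP/(2·TP+FP+FN) = 130/(130+22+13) = 130/165 = 0.7879

0.7879


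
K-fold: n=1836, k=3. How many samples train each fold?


Fold size = 1836/3 = 612
Training per fold = 1836 - 612 = 1224

1224


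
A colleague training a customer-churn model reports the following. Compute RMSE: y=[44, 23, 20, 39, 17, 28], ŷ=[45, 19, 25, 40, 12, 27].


MSE = 69/6 = 11.5
RMSE = √(69/6) = 3.3912

3.3912


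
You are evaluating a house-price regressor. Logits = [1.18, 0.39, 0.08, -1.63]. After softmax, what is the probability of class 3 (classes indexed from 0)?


Exponentials: e^1.18=3.2544, e^0.39=1.477, e^0.08=1.0833, e^-1.63=0.1959
Sum = 6.0106
Softmax = [0.5414, 0.2457, 0.1802, 0.0326]
p[3] = 0.1959/6.0106 = 0.0326

0.0326


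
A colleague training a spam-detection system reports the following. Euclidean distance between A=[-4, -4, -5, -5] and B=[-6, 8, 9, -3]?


d = √((-4+ 6)² + (-4-8)² + (-5-9)² + (-5+ 3)²)
  = √(4 + 144 + 196 + 4)
  = √348 = 18.6548

18.6548


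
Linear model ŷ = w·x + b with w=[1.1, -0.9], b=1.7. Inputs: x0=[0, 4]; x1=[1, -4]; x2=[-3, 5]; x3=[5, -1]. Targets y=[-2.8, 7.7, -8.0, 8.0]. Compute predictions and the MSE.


ŷ0 = (1.1)·(0) + (-0.9)·(4) + 1.7 = -1.9
ŷ1 = (1.1)·(1) + (-0.9)·(-4) + 1.7 = 6.4
ŷ2 = (1.1)·(-3) + (-0.9)·(5) + 1.7 = -6.1
ŷ3 = (1.1)·(5) + (-0.9)·(-1) + 1.7 = 8.1
errors² = [0.81, 1.69, 3.61, 0.01]
MSE = 6.1200/4 = 1.53

1.53


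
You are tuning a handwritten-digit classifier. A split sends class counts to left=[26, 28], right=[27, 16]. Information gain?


Parent = [53, 44], H_parent = 0.9938
H_left = 0.999 (n=54), H_right = 0.9523 (n=43)
H_children = (54/97)·0.999 + (43/97)·0.9523 = 0.9783
IG = 0.9938 - 0.9783 = 0.0155

0.0155


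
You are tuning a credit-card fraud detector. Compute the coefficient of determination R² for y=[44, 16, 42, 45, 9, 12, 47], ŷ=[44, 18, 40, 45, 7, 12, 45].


ȳ = 30.7143
SS_res = Σ(y-ŷ)² = 16
SS_tot = Σ(y-ȳ)² = 1811.43
R² = 1 - SS_res/SS_tot = 1 - 0.0088 = 0.9912

0.9912


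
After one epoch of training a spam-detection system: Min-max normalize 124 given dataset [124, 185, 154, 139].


min=124, max=185
(124-124)/(185-124) = 0/61 = 0.0

0.0


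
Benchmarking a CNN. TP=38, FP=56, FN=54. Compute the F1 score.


Precision = 38/94 = 0.4043
Recall = 38/92 = 0.413
F1 = 2·P·R/(P+R) = 2·TP/(2·TP+FP+FN) = 76/(76+56+54) = 76/186 = 0.4086

0.4086


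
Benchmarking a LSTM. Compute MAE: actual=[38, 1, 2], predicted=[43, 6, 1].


Absolute errors: |38-43|=5, |1-6|=5, |2-1|=1
Sum = 11
MAE = 11/3 = 11/3

11/3


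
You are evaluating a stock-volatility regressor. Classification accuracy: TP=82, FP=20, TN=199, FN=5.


Accuracy = (TP+TN)/(TP+TN+FP+FN)
= (82+199)/(306)
= 281/306 = 91.83%

91.83%


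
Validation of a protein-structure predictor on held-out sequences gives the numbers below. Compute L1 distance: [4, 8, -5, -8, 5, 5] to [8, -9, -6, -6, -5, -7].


d = |4-8| + |8+ 9| + |-5+ 6| + |-8+ 6| + |5+ 5| + |5+ 7|
  = 4 + 17 + 1 + 2 + 10 + 12
  = 46

46


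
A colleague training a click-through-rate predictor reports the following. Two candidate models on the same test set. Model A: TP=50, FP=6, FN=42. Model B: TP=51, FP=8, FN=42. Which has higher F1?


Model A: P=50/56=0.8929, R=50/92=0.5435, F1=2PR/(P+R)=2TP/(2TP+FP+FN)=100/148=0.6757
Model B: P=51/59=0.8644, R=51/93=0.5484, F1=2PR/(P+R)=2TP/(2TP+FP+FN)=102/152=0.6711
0.6757 > 0.6711 → Model A

Model A


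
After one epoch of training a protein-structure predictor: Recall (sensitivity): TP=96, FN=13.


Recall = TP/(TP+FN)
= 96/(96+13)
= 96/109 = 88.07%

88.07%


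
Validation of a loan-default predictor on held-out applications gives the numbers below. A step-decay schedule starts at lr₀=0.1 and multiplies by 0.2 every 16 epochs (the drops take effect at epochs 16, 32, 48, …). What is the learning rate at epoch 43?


n_drops = ⌊43/16⌋ = 2
lr = 0.1·0.2^2 = 0.1·0.04 = 0.004

0.004


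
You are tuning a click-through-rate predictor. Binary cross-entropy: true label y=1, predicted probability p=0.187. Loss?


BCE = -[y·ln(p) + (1-y)·ln(1-p)]
= -1·ln(0.187) - 0
= -ln(0.187) = 1.6766

1.6766


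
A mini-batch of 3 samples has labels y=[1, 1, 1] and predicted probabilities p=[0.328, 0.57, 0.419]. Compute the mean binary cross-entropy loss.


L[0] = -ln(0.328) = 1.1147
L[1] = -ln(0.57) = 0.5621
L[2] = -ln(0.419) = 0.8699
mean = (1.1147 + 0.5621 + 0.8699)/3 = 0.8489

0.8489


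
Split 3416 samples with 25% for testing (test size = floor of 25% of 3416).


Test = ⌊3416·25/100⌋ = 854
Train = 3416 - 854 = 2562

Train: 2562, Test: 854


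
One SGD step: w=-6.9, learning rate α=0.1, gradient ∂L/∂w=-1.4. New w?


w_new = w - α·∇
= -6.9 - 0.1·-1.4
= -6.9 + 0.14
= -6.76

-6.76


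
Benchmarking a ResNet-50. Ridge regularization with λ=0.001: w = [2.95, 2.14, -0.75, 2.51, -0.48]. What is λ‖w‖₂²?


‖w‖₂² = (2.95)² + (2.14)² + (-0.75)² + (2.51)² + (-0.48)²
     = 8.7025 + 4.5796 + 0.5625 + 6.3001 + 0.2304
     = 20.3751
λ·‖w‖₂² = 0.001·20.3751 = 0.020375

0.020375


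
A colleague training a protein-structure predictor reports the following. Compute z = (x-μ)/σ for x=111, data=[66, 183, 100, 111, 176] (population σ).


μ = 127.2, σ = 45.261
z = (111 - 127.2)/45.261 = -0.3579

-0.3579


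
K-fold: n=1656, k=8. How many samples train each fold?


Fold size = 1656/8 = 207
Training per fold = 1656 - 207 = 1449

1449


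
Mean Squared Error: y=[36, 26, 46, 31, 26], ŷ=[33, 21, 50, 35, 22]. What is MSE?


Squared errors: (36-33)²=9, (26-21)²=25, (46-50)²=16, (31-35)²=16, (26-22)²=16
Sum = 82
MSE = 82/5 = 82/5

82/5


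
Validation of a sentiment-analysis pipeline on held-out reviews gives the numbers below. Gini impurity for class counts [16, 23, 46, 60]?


Probabilities: [16/145, 23/145, 46/145, 60/145] ≈ [0.1103, 0.1586, 0.3172, 0.4138]
Σpᵢ² = (256 + 529 + 2116 + 3600)/145² = 6501/21025
Gini = 1 - Σpᵢ² = 1 - 6501/21025 = 0.6908

0.6908


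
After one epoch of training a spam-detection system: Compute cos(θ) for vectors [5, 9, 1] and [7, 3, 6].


A·B = 5·7 + 9·3 + 1·6 = 68
‖A‖ = √107 = 10.3441, ‖B‖ = √94 = 9.6954
cos = 68/(√107·√94) = 68/√10058 = 0.678

0.678


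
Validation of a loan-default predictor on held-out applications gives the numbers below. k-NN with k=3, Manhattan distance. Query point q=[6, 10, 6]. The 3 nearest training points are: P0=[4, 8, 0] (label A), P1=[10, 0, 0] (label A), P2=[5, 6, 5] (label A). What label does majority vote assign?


d(q,P0) = 10  (label A)
d(q,P1) = 20  (label A)
d(q,P2) = 6  (label A)
Votes: A=3, B=0
Majority → A

A


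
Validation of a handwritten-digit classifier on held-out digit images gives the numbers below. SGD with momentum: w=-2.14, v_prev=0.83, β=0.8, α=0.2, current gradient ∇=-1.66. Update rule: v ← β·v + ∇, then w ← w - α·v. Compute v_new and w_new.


v_new = 0.8·0.83 - 1.66 = 0.664 - 1.66 = -0.996
w_new = -2.14 - 0.2·-0.996 = -2.14 + 0.1992 = -1.9408

v_new=-0.996, w_new=-1.9408


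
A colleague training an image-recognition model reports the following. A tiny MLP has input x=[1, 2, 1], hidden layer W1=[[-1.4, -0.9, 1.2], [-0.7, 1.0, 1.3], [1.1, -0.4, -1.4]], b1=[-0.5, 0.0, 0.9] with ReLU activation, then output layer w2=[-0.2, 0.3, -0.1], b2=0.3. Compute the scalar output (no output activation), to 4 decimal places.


z1[0] = (-1.4)·(1) + (-0.9)·(2) + (1.2)·(1) - 0.5 = -2.5
z1[1] = (-0.7)·(1) + (1.0)·(2) + (1.3)·(1) + 0.0 = 2.6
z1[2] = (1.1)·(1) + (-0.4)·(2) + (-1.4)·(1) + 0.9 = -0.2
h = ReLU(z1) = [0.0, 2.6, 0.0]
output = (-0.2)·(0.0) + (0.3)·(2.6) + (-0.1)·(0.0) + 0.3 = 1.08

1.08


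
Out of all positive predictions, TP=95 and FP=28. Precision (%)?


Precision = TP/(TP+FP)
= 95/(95+28)
= 95/123 = 77.24%

77.24%


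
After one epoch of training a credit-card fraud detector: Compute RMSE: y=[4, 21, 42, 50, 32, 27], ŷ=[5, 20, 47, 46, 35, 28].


MSE = 53/6 = 8.8333
RMSE = √(53/6) = 2.9721

2.9721


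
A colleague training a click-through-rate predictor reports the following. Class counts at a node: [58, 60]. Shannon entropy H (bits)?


Probabilities: [58/118, 60/118] ≈ [0.4915, 0.5085]
H = -((58/118)·log₂(58/118) + (60/118)·log₂(60/118))
  = 0.9998 bits

0.9998 bits


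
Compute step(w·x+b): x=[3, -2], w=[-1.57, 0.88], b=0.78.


z = (3)·(-1.57) + (-2)·(0.88) + 0.78
  = -5.69
step(z) = 0 (z<0)

0


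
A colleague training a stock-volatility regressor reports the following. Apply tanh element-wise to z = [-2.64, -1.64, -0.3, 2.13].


tanh(-2.64) = -0.9899
tanh(-1.64) = -0.9275
tanh(-0.3) = -0.2913
tanh(2.13) = 0.9721
result = [-0.9899, -0.9275, -0.2913, 0.9721]

[-0.9899, -0.9275, -0.2913, 0.9721]


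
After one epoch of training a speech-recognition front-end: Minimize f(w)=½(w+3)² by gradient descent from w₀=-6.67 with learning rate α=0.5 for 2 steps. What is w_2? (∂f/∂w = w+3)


step 1: grad = -6.67+3 = -3.67; w = -6.67 - 0.5·(-3.67) = -4.835
step 2: grad = -4.835+3 = -1.835; w = -4.835 - 0.5·(-1.835) = -3.9175

-3.9175


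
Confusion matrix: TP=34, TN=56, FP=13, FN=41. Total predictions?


Total = TP + TN + FP + FN
= 34 + 56 + 13 + 41
= 144
(Predicted positive: 47, predicted negative: 97)

144


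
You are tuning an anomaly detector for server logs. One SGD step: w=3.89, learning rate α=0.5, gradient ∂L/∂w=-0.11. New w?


w_new = w - α·∇
= 3.89 - 0.5·-0.11
= 3.89 + 0.055
= 3.945

3.945


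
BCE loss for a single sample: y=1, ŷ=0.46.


BCE = -[y·ln(p) + (1-y)·ln(1-p)]
= -1·ln(0.46) - 0
= -ln(0.46) = 0.7765

0.7765


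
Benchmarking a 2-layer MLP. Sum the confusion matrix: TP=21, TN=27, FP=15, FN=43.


Total = TP + TN + FP + FN
= 21 + 27 + 15 + 43
= 106
(Predicted positive: 36, predicted negative: 70)

106


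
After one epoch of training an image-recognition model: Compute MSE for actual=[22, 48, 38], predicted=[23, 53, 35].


Squared errors: (22-23)²=1, (48-53)²=25, (38-35)²=9
Sum = 35
MSE = 35/3 = 35/3

35/3


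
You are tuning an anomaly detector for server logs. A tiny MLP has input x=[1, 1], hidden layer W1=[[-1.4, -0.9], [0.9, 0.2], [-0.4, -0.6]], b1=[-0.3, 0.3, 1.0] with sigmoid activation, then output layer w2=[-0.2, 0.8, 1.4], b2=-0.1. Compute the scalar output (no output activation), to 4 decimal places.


z1[0] = (-1.4)·(1) + (-0.9)·(1) - 0.3 = -2.6
z1[1] = (0.9)·(1) + (0.2)·(1) + 0.3 = 1.4
z1[2] = (-0.4)·(1) + (-0.6)·(1) + 1.0 = 0.0
h = sigmoid(z1) = [0.0691, 0.8022, 0.5]
output = (-0.2)·(0.0691) + (0.8)·(0.8022) + (1.4)·(0.5) - 0.1 = 1.2279

1.2279


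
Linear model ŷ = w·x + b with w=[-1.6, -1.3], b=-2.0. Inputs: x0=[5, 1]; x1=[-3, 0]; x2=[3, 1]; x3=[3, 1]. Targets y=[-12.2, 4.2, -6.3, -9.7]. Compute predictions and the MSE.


ŷ0 = (-1.6)·(5) + (-1.3)·(1) - 2.0 = -11.3
ŷ1 = (-1.6)·(-3) + (-1.3)·(0) - 2.0 = 2.8
ŷ2 = (-1.6)·(3) + (-1.3)·(1) - 2.0 = -8.1
ŷ3 = (-1.6)·(3) + (-1.3)·(1) - 2.0 = -8.1
errors² = [0.81, 1.96, 3.24, 2.56]
MSE = 8.5700/4 = 2.1425

2.1425
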